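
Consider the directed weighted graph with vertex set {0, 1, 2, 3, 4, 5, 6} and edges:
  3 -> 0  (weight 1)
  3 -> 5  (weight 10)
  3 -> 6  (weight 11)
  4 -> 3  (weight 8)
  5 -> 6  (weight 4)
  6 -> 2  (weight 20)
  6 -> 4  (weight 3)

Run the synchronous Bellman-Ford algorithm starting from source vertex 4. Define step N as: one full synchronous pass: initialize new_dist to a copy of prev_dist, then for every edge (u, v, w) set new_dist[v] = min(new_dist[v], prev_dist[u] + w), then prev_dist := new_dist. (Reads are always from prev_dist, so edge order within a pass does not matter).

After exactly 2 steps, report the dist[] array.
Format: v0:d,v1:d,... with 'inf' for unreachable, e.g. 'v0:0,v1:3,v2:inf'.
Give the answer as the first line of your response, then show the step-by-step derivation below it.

v0:9,v1:inf,v2:inf,v3:8,v4:0,v5:18,v6:19

step 1: dist = v0:inf,v1:inf,v2:inf,v3:8,v4:0,v5:inf,v6:inf
step 2: dist = v0:9,v1:inf,v2:inf,v3:8,v4:0,v5:18,v6:19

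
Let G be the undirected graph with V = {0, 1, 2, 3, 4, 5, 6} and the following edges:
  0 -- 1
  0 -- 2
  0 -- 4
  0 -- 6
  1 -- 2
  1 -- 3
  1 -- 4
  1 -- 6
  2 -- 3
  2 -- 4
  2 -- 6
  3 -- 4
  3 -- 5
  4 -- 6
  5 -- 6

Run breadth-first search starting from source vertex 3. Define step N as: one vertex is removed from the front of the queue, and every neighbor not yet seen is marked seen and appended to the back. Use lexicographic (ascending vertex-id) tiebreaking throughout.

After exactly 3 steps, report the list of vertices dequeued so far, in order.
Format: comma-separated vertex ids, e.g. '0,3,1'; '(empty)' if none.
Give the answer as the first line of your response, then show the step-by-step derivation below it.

3,1,2

step 1: dequeue 3; queue=[1,2,4,5]; order=3
step 2: dequeue 1; queue=[2,4,5,0,6]; order=3,1
step 3: dequeue 2; queue=[4,5,0,6]; order=3,1,2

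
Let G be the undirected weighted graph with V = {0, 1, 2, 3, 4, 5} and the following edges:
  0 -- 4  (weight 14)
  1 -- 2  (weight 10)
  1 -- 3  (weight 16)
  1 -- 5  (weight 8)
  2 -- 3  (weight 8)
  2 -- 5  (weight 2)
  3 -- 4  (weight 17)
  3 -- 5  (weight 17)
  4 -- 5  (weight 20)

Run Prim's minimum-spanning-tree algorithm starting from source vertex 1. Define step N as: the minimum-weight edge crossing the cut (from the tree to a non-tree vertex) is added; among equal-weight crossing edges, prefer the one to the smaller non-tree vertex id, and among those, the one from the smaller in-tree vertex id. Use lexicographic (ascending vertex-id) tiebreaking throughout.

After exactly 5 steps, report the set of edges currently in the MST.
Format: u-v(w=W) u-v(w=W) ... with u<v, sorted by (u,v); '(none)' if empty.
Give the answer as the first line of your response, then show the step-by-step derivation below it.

0-4(w=14) 1-5(w=8) 2-3(w=8) 2-5(w=2) 3-4(w=17)

step 1: add edge 1-5 (w=8); MST = {1-5(w=8)}
step 2: add edge 2-5 (w=2); MST = {1-5(w=8) 2-5(w=2)}
step 3: add edge 2-3 (w=8); MST = {1-5(w=8) 2-3(w=8) 2-5(w=2)}
step 4: add edge 3-4 (w=17); MST = {1-5(w=8) 2-3(w=8) 2-5(w=2) 3-4(w=17)}
step 5: add edge 0-4 (w=14); MST = {0-4(w=14) 1-5(w=8) 2-3(w=8) 2-5(w=2) 3-4(w=17)}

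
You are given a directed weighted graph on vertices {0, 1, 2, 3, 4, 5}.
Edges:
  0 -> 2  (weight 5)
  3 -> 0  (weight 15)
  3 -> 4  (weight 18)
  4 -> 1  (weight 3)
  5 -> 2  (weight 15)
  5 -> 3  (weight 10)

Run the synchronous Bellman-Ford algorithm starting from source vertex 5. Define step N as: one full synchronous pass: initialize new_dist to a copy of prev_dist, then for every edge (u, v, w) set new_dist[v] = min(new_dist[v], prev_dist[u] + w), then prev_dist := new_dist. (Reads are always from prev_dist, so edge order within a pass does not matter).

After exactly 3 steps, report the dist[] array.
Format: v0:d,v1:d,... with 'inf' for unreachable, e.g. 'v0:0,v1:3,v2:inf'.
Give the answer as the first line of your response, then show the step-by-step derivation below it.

v0:25,v1:31,v2:15,v3:10,v4:28,v5:0

step 1: dist = v0:inf,v1:inf,v2:15,v3:10,v4:inf,v5:0
step 2: dist = v0:25,v1:inf,v2:15,v3:10,v4:28,v5:0
step 3: dist = v0:25,v1:31,v2:15,v3:10,v4:28,v5:0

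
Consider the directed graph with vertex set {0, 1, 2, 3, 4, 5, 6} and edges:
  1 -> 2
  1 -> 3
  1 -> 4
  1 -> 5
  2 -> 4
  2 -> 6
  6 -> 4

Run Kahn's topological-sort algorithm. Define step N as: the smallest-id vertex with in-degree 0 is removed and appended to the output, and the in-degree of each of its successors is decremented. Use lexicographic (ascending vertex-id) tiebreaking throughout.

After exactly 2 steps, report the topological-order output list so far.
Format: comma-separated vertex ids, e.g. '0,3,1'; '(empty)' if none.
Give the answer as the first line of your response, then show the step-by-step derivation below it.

0,1

step 1: output 0; order=[0]; indeg=(0,0,1,1,3,1,1)
step 2: output 1; order=[0,1]; indeg=(0,0,0,0,2,0,1)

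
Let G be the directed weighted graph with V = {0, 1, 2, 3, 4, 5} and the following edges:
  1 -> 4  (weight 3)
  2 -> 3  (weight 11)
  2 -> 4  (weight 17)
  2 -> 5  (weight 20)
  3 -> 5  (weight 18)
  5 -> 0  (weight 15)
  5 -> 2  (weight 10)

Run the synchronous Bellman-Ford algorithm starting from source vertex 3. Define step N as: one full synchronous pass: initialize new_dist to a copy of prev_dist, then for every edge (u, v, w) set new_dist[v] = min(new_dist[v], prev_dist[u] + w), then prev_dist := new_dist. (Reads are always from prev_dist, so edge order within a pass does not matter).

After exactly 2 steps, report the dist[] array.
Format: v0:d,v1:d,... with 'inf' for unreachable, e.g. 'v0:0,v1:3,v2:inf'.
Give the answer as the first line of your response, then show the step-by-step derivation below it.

v0:33,v1:inf,v2:28,v3:0,v4:inf,v5:18

step 1: dist = v0:inf,v1:inf,v2:inf,v3:0,v4:inf,v5:18
step 2: dist = v0:33,v1:inf,v2:28,v3:0,v4:inf,v5:18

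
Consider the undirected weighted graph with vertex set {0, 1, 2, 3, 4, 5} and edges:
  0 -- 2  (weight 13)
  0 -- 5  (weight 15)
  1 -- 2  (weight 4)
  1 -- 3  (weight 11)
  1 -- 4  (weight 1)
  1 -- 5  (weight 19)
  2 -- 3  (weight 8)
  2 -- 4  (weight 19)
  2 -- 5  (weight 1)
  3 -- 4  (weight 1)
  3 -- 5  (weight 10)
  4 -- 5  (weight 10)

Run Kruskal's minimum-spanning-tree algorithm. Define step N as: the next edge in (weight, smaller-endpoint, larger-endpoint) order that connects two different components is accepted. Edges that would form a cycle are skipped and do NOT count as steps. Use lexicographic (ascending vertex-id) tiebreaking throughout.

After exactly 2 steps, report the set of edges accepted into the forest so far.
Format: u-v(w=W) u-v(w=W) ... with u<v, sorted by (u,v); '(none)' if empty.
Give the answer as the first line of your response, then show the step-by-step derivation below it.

1-4(w=1) 2-5(w=1)

step 1: add edge 1-4 (w=1); MST = {1-4(w=1)}
step 2: add edge 2-5 (w=1); MST = {1-4(w=1) 2-5(w=1)}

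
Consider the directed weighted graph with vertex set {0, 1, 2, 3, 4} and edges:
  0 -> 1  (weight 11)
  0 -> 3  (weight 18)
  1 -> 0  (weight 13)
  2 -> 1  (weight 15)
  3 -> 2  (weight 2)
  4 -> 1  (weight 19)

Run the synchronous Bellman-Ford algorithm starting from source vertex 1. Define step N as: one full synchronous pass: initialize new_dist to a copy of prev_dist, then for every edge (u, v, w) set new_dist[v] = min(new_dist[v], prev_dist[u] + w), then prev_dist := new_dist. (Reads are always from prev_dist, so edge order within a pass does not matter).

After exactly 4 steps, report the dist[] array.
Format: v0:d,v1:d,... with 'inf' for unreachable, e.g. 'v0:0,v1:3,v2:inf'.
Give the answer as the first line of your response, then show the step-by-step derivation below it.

v0:13,v1:0,v2:33,v3:31,v4:inf

step 1: dist = v0:13,v1:0,v2:inf,v3:inf,v4:inf
step 2: dist = v0:13,v1:0,v2:inf,v3:31,v4:inf
step 3: dist = v0:13,v1:0,v2:33,v3:31,v4:inf
step 4: dist = v0:13,v1:0,v2:33,v3:31,v4:inf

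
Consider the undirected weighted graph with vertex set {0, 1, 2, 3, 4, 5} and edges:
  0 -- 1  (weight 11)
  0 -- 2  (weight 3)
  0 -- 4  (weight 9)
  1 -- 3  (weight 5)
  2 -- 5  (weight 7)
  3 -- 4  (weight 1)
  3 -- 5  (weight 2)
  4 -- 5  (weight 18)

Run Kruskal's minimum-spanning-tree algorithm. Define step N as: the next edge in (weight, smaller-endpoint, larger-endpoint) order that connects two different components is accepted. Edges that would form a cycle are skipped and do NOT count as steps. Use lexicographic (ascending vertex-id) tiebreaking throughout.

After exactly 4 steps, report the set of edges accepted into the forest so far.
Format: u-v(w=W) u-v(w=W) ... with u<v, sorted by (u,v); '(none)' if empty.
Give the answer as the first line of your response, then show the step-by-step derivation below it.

0-2(w=3) 1-3(w=5) 3-4(w=1) 3-5(w=2)

step 1: add edge 3-4 (w=1); MST = {3-4(w=1)}
step 2: add edge 3-5 (w=2); MST = {3-4(w=1) 3-5(w=2)}
step 3: add edge 0-2 (w=3); MST = {0-2(w=3) 3-4(w=1) 3-5(w=2)}
step 4: add edge 1-3 (w=5); MST = {0-2(w=3) 1-3(w=5) 3-4(w=1) 3-5(w=2)}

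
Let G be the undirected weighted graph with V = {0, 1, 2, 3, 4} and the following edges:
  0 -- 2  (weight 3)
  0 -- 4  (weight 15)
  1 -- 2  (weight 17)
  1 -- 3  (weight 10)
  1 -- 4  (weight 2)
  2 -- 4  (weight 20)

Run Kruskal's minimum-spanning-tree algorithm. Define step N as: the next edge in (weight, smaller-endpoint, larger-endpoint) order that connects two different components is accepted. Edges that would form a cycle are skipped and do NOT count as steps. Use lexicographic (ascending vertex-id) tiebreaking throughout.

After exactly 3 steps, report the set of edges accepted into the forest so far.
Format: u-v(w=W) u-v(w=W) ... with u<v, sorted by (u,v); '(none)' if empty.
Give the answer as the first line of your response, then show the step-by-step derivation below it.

0-2(w=3) 1-3(w=10) 1-4(w=2)

step 1: add edge 1-4 (w=2); MST = {1-4(w=2)}
step 2: add edge 0-2 (w=3); MST = {0-2(w=3) 1-4(w=2)}
step 3: add edge 1-3 (w=10); MST = {0-2(w=3) 1-3(w=10) 1-4(w=2)}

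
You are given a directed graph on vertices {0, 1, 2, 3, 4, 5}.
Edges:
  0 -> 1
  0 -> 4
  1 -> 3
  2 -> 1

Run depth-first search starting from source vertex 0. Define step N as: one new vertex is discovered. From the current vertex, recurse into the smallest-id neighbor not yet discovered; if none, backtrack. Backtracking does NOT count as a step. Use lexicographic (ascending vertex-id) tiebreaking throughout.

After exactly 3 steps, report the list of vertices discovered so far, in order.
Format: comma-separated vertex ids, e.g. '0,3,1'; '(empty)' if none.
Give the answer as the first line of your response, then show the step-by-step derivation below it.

0,1,3

step 1: discover 0; path=0; order=0
step 2: discover 1; path=0>1; order=0,1
step 3: discover 3; path=0>1>3; order=0,1,3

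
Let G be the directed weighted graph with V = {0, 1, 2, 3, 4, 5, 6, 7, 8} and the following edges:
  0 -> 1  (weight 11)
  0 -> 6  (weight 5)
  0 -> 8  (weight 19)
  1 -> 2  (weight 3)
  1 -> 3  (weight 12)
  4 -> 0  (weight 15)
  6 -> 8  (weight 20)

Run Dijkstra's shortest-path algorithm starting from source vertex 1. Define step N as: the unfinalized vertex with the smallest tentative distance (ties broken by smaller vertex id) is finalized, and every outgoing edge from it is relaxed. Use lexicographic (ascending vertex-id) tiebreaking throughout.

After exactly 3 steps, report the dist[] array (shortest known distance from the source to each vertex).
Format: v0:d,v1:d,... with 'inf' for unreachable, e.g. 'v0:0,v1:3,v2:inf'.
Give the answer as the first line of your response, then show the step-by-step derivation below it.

v0:inf,v1:0,v2:3,v3:12,v4:inf,v5:inf,v6:inf,v7:inf,v8:inf

step 1: dist = v0:inf,v1:0,v2:3,v3:12,v4:inf,v5:inf,v6:inf,v7:inf,v8:inf
step 2: dist = v0:inf,v1:0,v2:3,v3:12,v4:inf,v5:inf,v6:inf,v7:inf,v8:inf
step 3: dist = v0:inf,v1:0,v2:3,v3:12,v4:inf,v5:inf,v6:inf,v7:inf,v8:inf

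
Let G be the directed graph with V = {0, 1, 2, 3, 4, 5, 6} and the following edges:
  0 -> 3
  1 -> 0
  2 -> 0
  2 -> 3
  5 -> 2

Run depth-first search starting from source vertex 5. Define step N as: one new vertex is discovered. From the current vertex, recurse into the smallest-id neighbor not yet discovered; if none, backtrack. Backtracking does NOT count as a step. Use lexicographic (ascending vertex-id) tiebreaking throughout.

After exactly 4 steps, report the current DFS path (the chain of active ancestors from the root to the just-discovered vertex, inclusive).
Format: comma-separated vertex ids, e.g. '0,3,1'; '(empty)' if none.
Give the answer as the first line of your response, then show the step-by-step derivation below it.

5,2,0,3

step 1: discover 5; path=5; order=5
step 2: discover 2; path=5>2; order=5,2
step 3: discover 0; path=5>2>0; order=5,2,0
step 4: discover 3; path=5>2>0>3; order=5,2,0,3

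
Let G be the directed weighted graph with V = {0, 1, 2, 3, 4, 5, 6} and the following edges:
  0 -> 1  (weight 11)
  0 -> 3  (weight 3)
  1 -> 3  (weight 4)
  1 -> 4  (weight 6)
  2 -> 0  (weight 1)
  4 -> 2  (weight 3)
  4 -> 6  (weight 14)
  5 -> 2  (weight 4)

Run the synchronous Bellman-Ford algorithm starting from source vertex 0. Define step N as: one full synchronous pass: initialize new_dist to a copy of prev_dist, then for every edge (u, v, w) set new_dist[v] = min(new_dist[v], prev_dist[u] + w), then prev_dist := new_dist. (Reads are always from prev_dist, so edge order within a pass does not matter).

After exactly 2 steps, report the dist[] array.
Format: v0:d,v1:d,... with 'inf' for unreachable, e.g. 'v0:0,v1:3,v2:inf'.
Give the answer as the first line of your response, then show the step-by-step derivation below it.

v0:0,v1:11,v2:inf,v3:3,v4:17,v5:inf,v6:inf

step 1: dist = v0:0,v1:11,v2:inf,v3:3,v4:inf,v5:inf,v6:inf
step 2: dist = v0:0,v1:11,v2:inf,v3:3,v4:17,v5:inf,v6:inf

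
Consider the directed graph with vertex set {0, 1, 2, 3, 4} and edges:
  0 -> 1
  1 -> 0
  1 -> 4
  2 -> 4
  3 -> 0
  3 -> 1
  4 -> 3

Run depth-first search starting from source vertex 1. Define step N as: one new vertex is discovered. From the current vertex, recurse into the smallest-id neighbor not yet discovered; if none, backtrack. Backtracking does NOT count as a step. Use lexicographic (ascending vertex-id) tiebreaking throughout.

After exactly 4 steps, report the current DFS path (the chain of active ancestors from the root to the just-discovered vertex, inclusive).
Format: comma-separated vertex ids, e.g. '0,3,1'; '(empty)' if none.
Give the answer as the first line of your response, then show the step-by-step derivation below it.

1,4,3

step 1: discover 1; path=1; order=1
step 2: discover 0; path=1>0; order=1,0
step 3: discover 4; path=1>4; order=1,0,4
step 4: discover 3; path=1>4>3; order=1,0,4,3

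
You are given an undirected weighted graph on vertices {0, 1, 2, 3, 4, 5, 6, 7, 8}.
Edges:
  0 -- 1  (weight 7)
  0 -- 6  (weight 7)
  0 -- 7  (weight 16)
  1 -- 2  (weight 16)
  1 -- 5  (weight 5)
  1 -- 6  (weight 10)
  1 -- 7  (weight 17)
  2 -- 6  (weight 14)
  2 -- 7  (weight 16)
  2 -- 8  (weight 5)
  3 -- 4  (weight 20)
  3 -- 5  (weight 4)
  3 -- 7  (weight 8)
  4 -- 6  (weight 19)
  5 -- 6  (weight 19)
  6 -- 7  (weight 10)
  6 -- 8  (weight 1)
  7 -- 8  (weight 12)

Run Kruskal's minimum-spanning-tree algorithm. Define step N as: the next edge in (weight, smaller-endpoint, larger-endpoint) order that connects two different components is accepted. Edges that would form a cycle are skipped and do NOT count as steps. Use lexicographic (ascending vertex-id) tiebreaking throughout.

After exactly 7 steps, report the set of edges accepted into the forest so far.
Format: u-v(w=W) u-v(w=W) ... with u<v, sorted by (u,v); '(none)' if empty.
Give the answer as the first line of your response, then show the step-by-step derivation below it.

0-1(w=7) 0-6(w=7) 1-5(w=5) 2-8(w=5) 3-5(w=4) 3-7(w=8) 6-8(w=1)

step 1: add edge 6-8 (w=1); MST = {6-8(w=1)}
step 2: add edge 3-5 (w=4); MST = {3-5(w=4) 6-8(w=1)}
step 3: add edge 1-5 (w=5); MST = {1-5(w=5) 3-5(w=4) 6-8(w=1)}
step 4: add edge 2-8 (w=5); MST = {1-5(w=5) 2-8(w=5) 3-5(w=4) 6-8(w=1)}
step 5: add edge 0-1 (w=7); MST = {0-1(w=7) 1-5(w=5) 2-8(w=5) 3-5(w=4) 6-8(w=1)}
step 6: add edge 0-6 (w=7); MST = {0-1(w=7) 0-6(w=7) 1-5(w=5) 2-8(w=5) 3-5(w=4) 6-8(w=1)}
step 7: add edge 3-7 (w=8); MST = {0-1(w=7) 0-6(w=7) 1-5(w=5) 2-8(w=5) 3-5(w=4) 3-7(w=8) 6-8(w=1)}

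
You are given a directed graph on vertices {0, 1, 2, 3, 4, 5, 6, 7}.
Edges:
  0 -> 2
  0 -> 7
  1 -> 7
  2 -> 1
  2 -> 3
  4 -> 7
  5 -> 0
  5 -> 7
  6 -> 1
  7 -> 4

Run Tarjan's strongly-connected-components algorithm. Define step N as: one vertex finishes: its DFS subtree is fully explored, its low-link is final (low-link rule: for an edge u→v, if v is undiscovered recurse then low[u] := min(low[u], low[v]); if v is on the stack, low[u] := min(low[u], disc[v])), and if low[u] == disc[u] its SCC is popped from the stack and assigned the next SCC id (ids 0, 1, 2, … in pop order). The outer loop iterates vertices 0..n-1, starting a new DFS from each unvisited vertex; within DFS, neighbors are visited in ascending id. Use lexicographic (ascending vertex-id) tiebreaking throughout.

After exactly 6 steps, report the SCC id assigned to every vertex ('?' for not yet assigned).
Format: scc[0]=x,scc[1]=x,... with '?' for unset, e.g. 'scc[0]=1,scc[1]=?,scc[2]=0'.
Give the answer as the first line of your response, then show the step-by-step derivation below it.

scc[0]=4,scc[1]=1,scc[2]=3,scc[3]=2,scc[4]=0,scc[5]=?,scc[6]=?,scc[7]=0

step 1: low=(low[0]=0,low[1]=2,low[2]=1,low[3]=?,low[4]=3,low[5]=?,low[6]=?,low[7]=3); scc=(scc[0]=?,scc[1]=?,scc[2]=?,scc[3]=?,scc[4]=?,scc[5]=?,scc[6]=?,scc[7]=?)
step 2: low=(low[0]=0,low[1]=2,low[2]=1,low[3]=?,low[4]=3,low[5]=?,low[6]=?,low[7]=3); scc=(scc[0]=?,scc[1]=?,scc[2]=?,scc[3]=?,scc[4]=0,scc[5]=?,scc[6]=?,scc[7]=0)
step 3: low=(low[0]=0,low[1]=2,low[2]=1,low[3]=?,low[4]=3,low[5]=?,low[6]=?,low[7]=3); scc=(scc[0]=?,scc[1]=1,scc[2]=?,scc[3]=?,scc[4]=0,scc[5]=?,scc[6]=?,scc[7]=0)
step 4: low=(low[0]=0,low[1]=2,low[2]=1,low[3]=5,low[4]=3,low[5]=?,low[6]=?,low[7]=3); scc=(scc[0]=?,scc[1]=1,scc[2]=?,scc[3]=2,scc[4]=0,scc[5]=?,scc[6]=?,scc[7]=0)
step 5: low=(low[0]=0,low[1]=2,low[2]=1,low[3]=5,low[4]=3,low[5]=?,low[6]=?,low[7]=3); scc=(scc[0]=?,scc[1]=1,scc[2]=3,scc[3]=2,scc[4]=0,scc[5]=?,scc[6]=?,scc[7]=0)
step 6: low=(low[0]=0,low[1]=2,low[2]=1,low[3]=5,low[4]=3,low[5]=?,low[6]=?,low[7]=3); scc=(scc[0]=4,scc[1]=1,scc[2]=3,scc[3]=2,scc[4]=0,scc[5]=?,scc[6]=?,scc[7]=0)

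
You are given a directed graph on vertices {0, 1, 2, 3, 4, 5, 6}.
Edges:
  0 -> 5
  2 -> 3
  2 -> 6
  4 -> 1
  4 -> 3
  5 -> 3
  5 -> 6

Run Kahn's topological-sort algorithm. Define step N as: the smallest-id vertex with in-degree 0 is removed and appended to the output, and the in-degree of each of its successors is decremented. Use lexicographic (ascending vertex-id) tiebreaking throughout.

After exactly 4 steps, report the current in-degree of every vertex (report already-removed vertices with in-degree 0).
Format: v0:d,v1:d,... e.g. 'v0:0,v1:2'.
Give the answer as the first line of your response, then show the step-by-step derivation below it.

v0:0,v1:0,v2:0,v3:1,v4:0,v5:0,v6:1

step 1: output 0; order=[0]; indeg=(0,1,0,3,0,0,2)
step 2: output 2; order=[0,2]; indeg=(0,1,0,2,0,0,1)
step 3: output 4; order=[0,2,4]; indeg=(0,0,0,1,0,0,1)
step 4: output 1; order=[0,2,4,1]; indeg=(0,0,0,1,0,0,1)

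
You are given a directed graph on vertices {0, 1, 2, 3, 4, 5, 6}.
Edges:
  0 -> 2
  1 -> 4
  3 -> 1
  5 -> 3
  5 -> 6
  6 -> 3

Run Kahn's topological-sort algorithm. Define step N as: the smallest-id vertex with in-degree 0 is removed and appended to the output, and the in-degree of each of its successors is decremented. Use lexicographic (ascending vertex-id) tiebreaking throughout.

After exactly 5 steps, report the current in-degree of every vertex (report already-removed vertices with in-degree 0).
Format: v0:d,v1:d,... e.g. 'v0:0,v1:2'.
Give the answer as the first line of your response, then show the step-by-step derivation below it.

v0:0,v1:0,v2:0,v3:0,v4:1,v5:0,v6:0

step 1: output 0; order=[0]; indeg=(0,1,0,2,1,0,1)
step 2: output 2; order=[0,2]; indeg=(0,1,0,2,1,0,1)
step 3: output 5; order=[0,2,5]; indeg=(0,1,0,1,1,0,0)
step 4: output 6; order=[0,2,5,6]; indeg=(0,1,0,0,1,0,0)
step 5: output 3; order=[0,2,5,6,3]; indeg=(0,0,0,0,1,0,0)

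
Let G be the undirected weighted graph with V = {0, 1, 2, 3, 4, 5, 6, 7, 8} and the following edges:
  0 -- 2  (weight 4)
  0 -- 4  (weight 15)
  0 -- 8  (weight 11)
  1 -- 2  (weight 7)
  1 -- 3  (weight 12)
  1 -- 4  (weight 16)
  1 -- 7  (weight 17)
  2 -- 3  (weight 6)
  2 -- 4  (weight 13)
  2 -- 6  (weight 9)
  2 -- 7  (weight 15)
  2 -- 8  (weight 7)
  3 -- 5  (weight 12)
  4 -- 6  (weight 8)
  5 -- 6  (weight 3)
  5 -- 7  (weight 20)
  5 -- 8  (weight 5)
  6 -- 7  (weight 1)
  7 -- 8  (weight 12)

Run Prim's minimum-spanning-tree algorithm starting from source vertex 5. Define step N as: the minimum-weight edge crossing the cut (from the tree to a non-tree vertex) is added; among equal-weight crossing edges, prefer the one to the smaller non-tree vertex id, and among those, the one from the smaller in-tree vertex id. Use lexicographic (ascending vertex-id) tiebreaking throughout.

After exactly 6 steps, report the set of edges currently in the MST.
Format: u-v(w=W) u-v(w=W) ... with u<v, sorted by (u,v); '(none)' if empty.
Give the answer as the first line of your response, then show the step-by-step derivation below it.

0-2(w=4) 2-3(w=6) 2-8(w=7) 5-6(w=3) 5-8(w=5) 6-7(w=1)

step 1: add edge 5-6 (w=3); MST = {5-6(w=3)}
step 2: add edge 6-7 (w=1); MST = {5-6(w=3) 6-7(w=1)}
step 3: add edge 5-8 (w=5); MST = {5-6(w=3) 5-8(w=5) 6-7(w=1)}
step 4: add edge 2-8 (w=7); MST = {2-8(w=7) 5-6(w=3) 5-8(w=5) 6-7(w=1)}
step 5: add edge 0-2 (w=4); MST = {0-2(w=4) 2-8(w=7) 5-6(w=3) 5-8(w=5) 6-7(w=1)}
step 6: add edge 2-3 (w=6); MST = {0-2(w=4) 2-3(w=6) 2-8(w=7) 5-6(w=3) 5-8(w=5) 6-7(w=1)}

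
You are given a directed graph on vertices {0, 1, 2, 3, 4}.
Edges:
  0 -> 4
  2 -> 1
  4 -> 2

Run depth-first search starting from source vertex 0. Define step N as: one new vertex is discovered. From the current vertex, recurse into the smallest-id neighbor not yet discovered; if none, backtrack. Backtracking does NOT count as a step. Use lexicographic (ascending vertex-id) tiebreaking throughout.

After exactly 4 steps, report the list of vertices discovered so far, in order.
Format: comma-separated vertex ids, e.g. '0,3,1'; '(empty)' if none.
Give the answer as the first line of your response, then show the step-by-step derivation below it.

0,4,2,1

step 1: discover 0; path=0; order=0
step 2: discover 4; path=0>4; order=0,4
step 3: discover 2; path=0>4>2; order=0,4,2
step 4: discover 1; path=0>4>2>1; order=0,4,2,1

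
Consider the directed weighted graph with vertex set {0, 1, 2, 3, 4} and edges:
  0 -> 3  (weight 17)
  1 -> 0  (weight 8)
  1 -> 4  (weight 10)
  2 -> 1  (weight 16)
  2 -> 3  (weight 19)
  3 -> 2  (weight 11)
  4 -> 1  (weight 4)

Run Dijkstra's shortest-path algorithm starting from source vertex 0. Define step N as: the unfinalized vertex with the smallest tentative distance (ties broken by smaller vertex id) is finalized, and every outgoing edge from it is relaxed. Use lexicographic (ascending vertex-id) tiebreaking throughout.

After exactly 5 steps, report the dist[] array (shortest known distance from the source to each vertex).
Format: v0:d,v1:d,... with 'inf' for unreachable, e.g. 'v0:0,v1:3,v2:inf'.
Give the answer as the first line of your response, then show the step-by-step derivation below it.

v0:0,v1:44,v2:28,v3:17,v4:54

step 1: dist = v0:0,v1:inf,v2:inf,v3:17,v4:inf
step 2: dist = v0:0,v1:inf,v2:28,v3:17,v4:inf
step 3: dist = v0:0,v1:44,v2:28,v3:17,v4:inf
step 4: dist = v0:0,v1:44,v2:28,v3:17,v4:54
step 5: dist = v0:0,v1:44,v2:28,v3:17,v4:54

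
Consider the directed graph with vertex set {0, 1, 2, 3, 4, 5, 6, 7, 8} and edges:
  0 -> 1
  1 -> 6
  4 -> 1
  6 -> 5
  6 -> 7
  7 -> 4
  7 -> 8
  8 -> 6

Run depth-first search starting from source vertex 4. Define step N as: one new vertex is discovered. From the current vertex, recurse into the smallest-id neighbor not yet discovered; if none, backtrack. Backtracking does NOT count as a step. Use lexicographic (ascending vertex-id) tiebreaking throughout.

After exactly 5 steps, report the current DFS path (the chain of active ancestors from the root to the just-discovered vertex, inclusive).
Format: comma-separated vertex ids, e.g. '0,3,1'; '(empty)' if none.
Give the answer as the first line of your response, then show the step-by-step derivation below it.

4,1,6,7

step 1: discover 4; path=4; order=4
step 2: discover 1; path=4>1; order=4,1
step 3: discover 6; path=4>1>6; order=4,1,6
step 4: discover 5; path=4>1>6>5; order=4,1,6,5
step 5: discover 7; path=4>1>6>7; order=4,1,6,5,7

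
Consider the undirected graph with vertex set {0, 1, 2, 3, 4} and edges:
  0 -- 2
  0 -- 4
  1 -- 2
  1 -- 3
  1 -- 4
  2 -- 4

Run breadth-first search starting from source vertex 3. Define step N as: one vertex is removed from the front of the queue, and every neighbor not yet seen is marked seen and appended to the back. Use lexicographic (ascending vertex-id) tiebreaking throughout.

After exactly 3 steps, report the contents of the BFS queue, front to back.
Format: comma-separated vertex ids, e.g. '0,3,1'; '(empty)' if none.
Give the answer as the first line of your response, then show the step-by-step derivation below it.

4,0

step 1: dequeue 3; queue=[1]; order=3
step 2: dequeue 1; queue=[2,4]; order=3,1
step 3: dequeue 2; queue=[4,0]; order=3,1,2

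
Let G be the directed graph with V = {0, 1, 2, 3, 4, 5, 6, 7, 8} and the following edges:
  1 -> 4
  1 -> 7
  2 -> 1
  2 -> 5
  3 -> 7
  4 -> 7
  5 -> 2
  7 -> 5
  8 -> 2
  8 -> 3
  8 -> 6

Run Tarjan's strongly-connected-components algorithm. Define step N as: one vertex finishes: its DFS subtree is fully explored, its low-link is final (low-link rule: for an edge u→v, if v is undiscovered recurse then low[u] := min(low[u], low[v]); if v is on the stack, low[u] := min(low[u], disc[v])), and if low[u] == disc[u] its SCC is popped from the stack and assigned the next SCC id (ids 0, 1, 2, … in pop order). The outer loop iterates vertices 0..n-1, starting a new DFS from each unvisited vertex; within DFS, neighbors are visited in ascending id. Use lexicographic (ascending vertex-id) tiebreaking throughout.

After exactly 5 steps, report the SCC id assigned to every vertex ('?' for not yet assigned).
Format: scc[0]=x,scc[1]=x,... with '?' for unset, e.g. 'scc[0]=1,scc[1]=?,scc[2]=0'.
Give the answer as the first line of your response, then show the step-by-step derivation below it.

scc[0]=0,scc[1]=?,scc[2]=?,scc[3]=?,scc[4]=?,scc[5]=?,scc[6]=?,scc[7]=?,scc[8]=?

step 1: low=(low[0]=0,low[1]=?,low[2]=?,low[3]=?,low[4]=?,low[5]=?,low[6]=?,low[7]=?,low[8]=?); scc=(scc[0]=0,scc[1]=?,scc[2]=?,scc[3]=?,scc[4]=?,scc[5]=?,scc[6]=?,scc[7]=?,scc[8]=?)
step 2: low=(low[0]=0,low[1]=1,low[2]=1,low[3]=?,low[4]=2,low[5]=4,low[6]=?,low[7]=3,low[8]=?); scc=(scc[0]=0,scc[1]=?,scc[2]=?,scc[3]=?,scc[4]=?,scc[5]=?,scc[6]=?,scc[7]=?,scc[8]=?)
step 3: low=(low[0]=0,low[1]=1,low[2]=1,low[3]=?,low[4]=2,low[5]=1,low[6]=?,low[7]=3,low[8]=?); scc=(scc[0]=0,scc[1]=?,scc[2]=?,scc[3]=?,scc[4]=?,scc[5]=?,scc[6]=?,scc[7]=?,scc[8]=?)
step 4: low=(low[0]=0,low[1]=1,low[2]=1,low[3]=?,low[4]=2,low[5]=1,low[6]=?,low[7]=1,low[8]=?); scc=(scc[0]=0,scc[1]=?,scc[2]=?,scc[3]=?,scc[4]=?,scc[5]=?,scc[6]=?,scc[7]=?,scc[8]=?)
step 5: low=(low[0]=0,low[1]=1,low[2]=1,low[3]=?,low[4]=1,low[5]=1,low[6]=?,low[7]=1,low[8]=?); scc=(scc[0]=0,scc[1]=?,scc[2]=?,scc[3]=?,scc[4]=?,scc[5]=?,scc[6]=?,scc[7]=?,scc[8]=?)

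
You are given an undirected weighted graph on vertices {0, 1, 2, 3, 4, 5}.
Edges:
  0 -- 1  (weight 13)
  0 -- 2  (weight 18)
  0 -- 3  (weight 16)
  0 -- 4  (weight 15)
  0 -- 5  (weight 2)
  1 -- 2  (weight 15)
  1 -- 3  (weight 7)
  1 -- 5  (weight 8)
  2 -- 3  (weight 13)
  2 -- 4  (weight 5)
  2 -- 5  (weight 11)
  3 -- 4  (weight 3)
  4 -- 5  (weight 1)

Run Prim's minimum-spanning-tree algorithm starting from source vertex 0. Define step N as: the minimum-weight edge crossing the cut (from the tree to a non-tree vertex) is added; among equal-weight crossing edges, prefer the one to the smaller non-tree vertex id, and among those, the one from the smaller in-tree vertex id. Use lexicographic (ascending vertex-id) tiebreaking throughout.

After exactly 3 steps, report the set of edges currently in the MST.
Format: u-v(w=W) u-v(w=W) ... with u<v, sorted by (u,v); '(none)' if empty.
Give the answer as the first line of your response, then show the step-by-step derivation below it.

0-5(w=2) 3-4(w=3) 4-5(w=1)

step 1: add edge 0-5 (w=2); MST = {0-5(w=2)}
step 2: add edge 4-5 (w=1); MST = {0-5(w=2) 4-5(w=1)}
step 3: add edge 3-4 (w=3); MST = {0-5(w=2) 3-4(w=3) 4-5(w=1)}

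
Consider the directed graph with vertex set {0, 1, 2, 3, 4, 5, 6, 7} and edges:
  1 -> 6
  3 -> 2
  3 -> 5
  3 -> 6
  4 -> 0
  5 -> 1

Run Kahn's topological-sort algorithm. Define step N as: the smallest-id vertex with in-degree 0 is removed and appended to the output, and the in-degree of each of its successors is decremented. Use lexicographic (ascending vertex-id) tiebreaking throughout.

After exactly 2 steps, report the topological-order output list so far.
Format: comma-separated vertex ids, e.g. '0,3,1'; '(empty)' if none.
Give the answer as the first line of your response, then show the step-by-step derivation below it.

3,2

step 1: output 3; order=[3]; indeg=(1,1,0,0,0,0,1,0)
step 2: output 2; order=[3,2]; indeg=(1,1,0,0,0,0,1,0)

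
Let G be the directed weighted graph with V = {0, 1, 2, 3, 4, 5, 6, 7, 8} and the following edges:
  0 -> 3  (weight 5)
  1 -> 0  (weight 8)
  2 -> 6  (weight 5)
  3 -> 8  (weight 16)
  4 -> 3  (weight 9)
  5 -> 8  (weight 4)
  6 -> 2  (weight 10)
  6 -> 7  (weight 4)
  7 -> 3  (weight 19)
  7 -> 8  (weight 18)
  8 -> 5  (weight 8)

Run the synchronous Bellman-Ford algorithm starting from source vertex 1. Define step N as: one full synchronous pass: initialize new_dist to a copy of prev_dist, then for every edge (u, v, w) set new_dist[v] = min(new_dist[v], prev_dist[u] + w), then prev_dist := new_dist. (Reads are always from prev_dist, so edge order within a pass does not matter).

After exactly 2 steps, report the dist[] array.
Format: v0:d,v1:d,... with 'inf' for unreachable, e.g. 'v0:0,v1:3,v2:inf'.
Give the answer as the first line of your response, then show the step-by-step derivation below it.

v0:8,v1:0,v2:inf,v3:13,v4:inf,v5:inf,v6:inf,v7:inf,v8:inf

step 1: dist = v0:8,v1:0,v2:inf,v3:inf,v4:inf,v5:inf,v6:inf,v7:inf,v8:inf
step 2: dist = v0:8,v1:0,v2:inf,v3:13,v4:inf,v5:inf,v6:inf,v7:inf,v8:inf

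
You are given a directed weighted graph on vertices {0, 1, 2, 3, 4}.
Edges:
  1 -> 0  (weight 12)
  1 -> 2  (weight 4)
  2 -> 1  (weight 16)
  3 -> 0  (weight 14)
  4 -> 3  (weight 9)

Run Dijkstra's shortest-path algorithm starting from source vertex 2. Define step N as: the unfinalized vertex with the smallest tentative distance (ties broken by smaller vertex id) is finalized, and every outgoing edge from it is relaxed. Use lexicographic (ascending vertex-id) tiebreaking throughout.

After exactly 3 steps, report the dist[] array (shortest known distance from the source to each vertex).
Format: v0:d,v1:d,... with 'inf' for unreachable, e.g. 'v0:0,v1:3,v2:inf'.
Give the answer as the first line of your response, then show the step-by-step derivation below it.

v0:28,v1:16,v2:0,v3:inf,v4:inf

step 1: dist = v0:inf,v1:16,v2:0,v3:inf,v4:inf
step 2: dist = v0:28,v1:16,v2:0,v3:inf,v4:inf
step 3: dist = v0:28,v1:16,v2:0,v3:inf,v4:inf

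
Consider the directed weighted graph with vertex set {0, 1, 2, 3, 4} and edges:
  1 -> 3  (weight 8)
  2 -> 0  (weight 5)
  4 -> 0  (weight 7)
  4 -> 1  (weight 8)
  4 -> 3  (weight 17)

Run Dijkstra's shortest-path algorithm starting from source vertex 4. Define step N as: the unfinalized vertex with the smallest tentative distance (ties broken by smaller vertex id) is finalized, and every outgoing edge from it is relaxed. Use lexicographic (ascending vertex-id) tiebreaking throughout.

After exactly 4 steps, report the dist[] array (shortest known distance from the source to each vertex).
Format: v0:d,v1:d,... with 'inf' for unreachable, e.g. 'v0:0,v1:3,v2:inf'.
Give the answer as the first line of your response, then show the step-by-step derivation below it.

v0:7,v1:8,v2:inf,v3:16,v4:0

step 1: dist = v0:7,v1:8,v2:inf,v3:17,v4:0
step 2: dist = v0:7,v1:8,v2:inf,v3:17,v4:0
step 3: dist = v0:7,v1:8,v2:inf,v3:16,v4:0
step 4: dist = v0:7,v1:8,v2:inf,v3:16,v4:0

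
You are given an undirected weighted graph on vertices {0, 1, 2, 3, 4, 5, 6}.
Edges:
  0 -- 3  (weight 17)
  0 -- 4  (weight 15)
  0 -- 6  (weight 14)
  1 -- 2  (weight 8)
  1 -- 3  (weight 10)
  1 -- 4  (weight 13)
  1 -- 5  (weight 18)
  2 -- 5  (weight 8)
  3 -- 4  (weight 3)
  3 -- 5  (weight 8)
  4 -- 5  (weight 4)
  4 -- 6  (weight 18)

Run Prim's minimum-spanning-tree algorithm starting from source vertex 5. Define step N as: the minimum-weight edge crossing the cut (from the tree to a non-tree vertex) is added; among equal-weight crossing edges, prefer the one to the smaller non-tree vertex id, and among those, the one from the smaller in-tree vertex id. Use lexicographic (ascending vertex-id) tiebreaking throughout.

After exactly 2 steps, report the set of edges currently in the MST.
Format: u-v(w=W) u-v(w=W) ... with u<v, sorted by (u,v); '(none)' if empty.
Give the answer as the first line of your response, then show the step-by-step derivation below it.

3-4(w=3) 4-5(w=4)

step 1: add edge 4-5 (w=4); MST = {4-5(w=4)}
step 2: add edge 3-4 (w=3); MST = {3-4(w=3) 4-5(w=4)}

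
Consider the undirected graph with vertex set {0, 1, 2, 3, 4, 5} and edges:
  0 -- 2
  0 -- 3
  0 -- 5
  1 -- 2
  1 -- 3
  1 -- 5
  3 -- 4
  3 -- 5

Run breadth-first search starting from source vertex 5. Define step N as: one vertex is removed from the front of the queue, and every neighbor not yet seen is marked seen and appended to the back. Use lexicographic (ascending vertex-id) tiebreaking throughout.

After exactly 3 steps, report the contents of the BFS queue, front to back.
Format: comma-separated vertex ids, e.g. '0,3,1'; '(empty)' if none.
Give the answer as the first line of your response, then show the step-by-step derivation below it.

3,2

step 1: dequeue 5; queue=[0,1,3]; order=5
step 2: dequeue 0; queue=[1,3,2]; order=5,0
step 3: dequeue 1; queue=[3,2]; order=5,0,1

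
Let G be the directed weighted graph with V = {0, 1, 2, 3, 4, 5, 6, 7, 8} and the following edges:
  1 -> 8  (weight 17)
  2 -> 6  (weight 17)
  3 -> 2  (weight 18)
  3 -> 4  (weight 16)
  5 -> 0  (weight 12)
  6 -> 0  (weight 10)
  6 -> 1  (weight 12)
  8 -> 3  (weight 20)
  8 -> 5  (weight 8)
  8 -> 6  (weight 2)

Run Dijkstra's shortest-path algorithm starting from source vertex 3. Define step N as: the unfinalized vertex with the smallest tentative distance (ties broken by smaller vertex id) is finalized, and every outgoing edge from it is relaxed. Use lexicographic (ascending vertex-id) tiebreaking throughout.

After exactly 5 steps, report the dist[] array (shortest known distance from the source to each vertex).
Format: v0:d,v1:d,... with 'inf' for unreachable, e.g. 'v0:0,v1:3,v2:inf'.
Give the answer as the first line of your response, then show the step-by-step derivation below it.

v0:45,v1:47,v2:18,v3:0,v4:16,v5:inf,v6:35,v7:inf,v8:inf

step 1: dist = v0:inf,v1:inf,v2:18,v3:0,v4:16,v5:inf,v6:inf,v7:inf,v8:inf
step 2: dist = v0:inf,v1:inf,v2:18,v3:0,v4:16,v5:inf,v6:inf,v7:inf,v8:inf
step 3: dist = v0:inf,v1:inf,v2:18,v3:0,v4:16,v5:inf,v6:35,v7:inf,v8:inf
step 4: dist = v0:45,v1:47,v2:18,v3:0,v4:16,v5:inf,v6:35,v7:inf,v8:inf
step 5: dist = v0:45,v1:47,v2:18,v3:0,v4:16,v5:inf,v6:35,v7:inf,v8:inf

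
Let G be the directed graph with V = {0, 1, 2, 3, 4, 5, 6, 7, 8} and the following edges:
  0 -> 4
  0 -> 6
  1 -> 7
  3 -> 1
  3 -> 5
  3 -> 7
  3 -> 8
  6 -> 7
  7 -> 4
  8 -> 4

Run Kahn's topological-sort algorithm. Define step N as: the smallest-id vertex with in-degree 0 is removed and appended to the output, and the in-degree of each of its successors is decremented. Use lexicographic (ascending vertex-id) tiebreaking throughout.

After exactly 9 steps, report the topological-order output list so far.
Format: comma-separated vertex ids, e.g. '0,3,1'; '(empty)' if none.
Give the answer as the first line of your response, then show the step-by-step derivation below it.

0,2,3,1,5,6,7,8,4

step 1: output 0; order=[0]; indeg=(0,1,0,0,2,1,0,3,1)
step 2: output 2; order=[0,2]; indeg=(0,1,0,0,2,1,0,3,1)
step 3: output 3; order=[0,2,3]; indeg=(0,0,0,0,2,0,0,2,0)
step 4: output 1; order=[0,2,3,1]; indeg=(0,0,0,0,2,0,0,1,0)
step 5: output 5; order=[0,2,3,1,5]; indeg=(0,0,0,0,2,0,0,1,0)
step 6: output 6; order=[0,2,3,1,5,6]; indeg=(0,0,0,0,2,0,0,0,0)
step 7: output 7; order=[0,2,3,1,5,6,7]; indeg=(0,0,0,0,1,0,0,0,0)
step 8: output 8; order=[0,2,3,1,5,6,7,8]; indeg=(0,0,0,0,0,0,0,0,0)
step 9: output 4; order=[0,2,3,1,5,6,7,8,4]; indeg=(0,0,0,0,0,0,0,0,0)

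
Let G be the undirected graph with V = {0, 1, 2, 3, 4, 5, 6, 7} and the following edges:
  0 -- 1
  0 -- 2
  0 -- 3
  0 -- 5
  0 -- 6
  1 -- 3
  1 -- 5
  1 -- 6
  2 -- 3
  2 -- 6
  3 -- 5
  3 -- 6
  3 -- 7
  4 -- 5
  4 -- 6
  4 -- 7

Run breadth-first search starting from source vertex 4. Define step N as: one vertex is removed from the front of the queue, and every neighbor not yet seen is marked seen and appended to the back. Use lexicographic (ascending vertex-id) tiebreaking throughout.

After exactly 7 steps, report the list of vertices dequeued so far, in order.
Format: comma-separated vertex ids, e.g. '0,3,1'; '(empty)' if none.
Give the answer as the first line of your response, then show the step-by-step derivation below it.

4,5,6,7,0,1,3

step 1: dequeue 4; queue=[5,6,7]; order=4
step 2: dequeue 5; queue=[6,7,0,1,3]; order=4,5
step 3: dequeue 6; queue=[7,0,1,3,2]; order=4,5,6
step 4: dequeue 7; queue=[0,1,3,2]; order=4,5,6,7
step 5: dequeue 0; queue=[1,3,2]; order=4,5,6,7,0
step 6: dequeue 1; queue=[3,2]; order=4,5,6,7,0,1
step 7: dequeue 3; queue=[2]; order=4,5,6,7,0,1,3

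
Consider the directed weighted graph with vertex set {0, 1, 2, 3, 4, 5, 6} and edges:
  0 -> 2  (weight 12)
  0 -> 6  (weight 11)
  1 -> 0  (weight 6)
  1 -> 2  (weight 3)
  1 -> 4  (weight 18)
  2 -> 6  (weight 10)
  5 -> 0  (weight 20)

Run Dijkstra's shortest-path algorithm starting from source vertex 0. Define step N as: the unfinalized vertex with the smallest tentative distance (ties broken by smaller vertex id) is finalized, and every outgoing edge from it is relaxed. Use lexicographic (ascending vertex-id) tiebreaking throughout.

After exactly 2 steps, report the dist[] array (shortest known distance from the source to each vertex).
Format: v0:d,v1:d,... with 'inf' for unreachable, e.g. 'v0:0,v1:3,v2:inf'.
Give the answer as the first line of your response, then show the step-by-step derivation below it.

v0:0,v1:inf,v2:12,v3:inf,v4:inf,v5:inf,v6:11

step 1: dist = v0:0,v1:inf,v2:12,v3:inf,v4:inf,v5:inf,v6:11
step 2: dist = v0:0,v1:inf,v2:12,v3:inf,v4:inf,v5:inf,v6:11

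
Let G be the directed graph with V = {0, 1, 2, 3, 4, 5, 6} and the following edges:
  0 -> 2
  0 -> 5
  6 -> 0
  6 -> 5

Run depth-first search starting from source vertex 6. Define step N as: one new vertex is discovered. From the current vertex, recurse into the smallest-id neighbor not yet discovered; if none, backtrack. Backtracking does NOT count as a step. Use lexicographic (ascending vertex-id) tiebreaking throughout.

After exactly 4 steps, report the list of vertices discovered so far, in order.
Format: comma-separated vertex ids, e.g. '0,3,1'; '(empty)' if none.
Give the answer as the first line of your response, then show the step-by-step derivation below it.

6,0,2,5

step 1: discover 6; path=6; order=6
step 2: discover 0; path=6>0; order=6,0
step 3: discover 2; path=6>0>2; order=6,0,2
step 4: discover 5; path=6>0>5; order=6,0,2,5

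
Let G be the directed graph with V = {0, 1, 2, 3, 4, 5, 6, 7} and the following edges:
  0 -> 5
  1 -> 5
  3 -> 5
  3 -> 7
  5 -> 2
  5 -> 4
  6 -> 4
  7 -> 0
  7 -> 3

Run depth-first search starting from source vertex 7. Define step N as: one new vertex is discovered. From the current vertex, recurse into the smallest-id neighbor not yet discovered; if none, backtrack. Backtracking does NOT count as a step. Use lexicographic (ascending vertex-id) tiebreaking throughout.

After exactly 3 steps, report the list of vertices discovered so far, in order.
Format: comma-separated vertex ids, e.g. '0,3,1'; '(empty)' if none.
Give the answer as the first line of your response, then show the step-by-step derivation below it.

7,0,5

step 1: discover 7; path=7; order=7
step 2: discover 0; path=7>0; order=7,0
step 3: discover 5; path=7>0>5; order=7,0,5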